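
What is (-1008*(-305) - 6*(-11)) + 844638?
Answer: 1152144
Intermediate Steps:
(-1008*(-305) - 6*(-11)) + 844638 = (307440 + 66) + 844638 = 307506 + 844638 = 1152144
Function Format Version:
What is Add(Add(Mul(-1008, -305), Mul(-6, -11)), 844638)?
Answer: 1152144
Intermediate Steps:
Add(Add(Mul(-1008, -305), Mul(-6, -11)), 844638) = Add(Add(307440, 66), 844638) = Add(307506, 844638) = 1152144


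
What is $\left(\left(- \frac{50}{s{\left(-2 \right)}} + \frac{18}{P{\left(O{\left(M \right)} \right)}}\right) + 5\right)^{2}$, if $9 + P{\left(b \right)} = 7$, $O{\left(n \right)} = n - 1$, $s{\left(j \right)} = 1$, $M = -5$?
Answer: $2916$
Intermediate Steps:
$O{\left(n \right)} = -1 + n$
$P{\left(b \right)} = -2$ ($P{\left(b \right)} = -9 + 7 = -2$)
$\left(\left(- \frac{50}{s{\left(-2 \right)}} + \frac{18}{P{\left(O{\left(M \right)} \right)}}\right) + 5\right)^{2} = \left(\left(- \frac{50}{1} + \frac{18}{-2}\right) + 5\right)^{2} = \left(\left(\left(-50\right) 1 + 18 \left(- \frac{1}{2}\right)\right) + 5\right)^{2} = \left(\left(-50 - 9\right) + 5\right)^{2} = \left(-59 + 5\right)^{2} = \left(-54\right)^{2} = 2916$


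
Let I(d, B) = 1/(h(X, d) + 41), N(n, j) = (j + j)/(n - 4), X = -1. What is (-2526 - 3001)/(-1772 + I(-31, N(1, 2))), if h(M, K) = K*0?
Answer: 226607/72651 ≈ 3.1191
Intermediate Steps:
N(n, j) = 2*j/(-4 + n) (N(n, j) = (2*j)/(-4 + n) = 2*j/(-4 + n))
h(M, K) = 0
I(d, B) = 1/41 (I(d, B) = 1/(0 + 41) = 1/41)
(-2526 - 3001)/(-1772 + I(-31, N(1, 2))) = (-2526 - 3001)/(-1772 + 1/41) = -5527/(-72651/41) = -5527*(-41/72651) = 226607/72651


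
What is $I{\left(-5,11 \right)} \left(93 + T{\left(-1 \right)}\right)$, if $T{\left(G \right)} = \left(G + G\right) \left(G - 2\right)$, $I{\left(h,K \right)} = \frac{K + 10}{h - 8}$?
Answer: $- \frac{2079}{13} \approx -159.92$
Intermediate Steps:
$I{\left(h,K \right)} = \frac{10 + K}{-8 + h}$
$T{\left(G \right)} = 2 G \left(-2 + G\right)$
$I{\left(-5,11 \right)} \left(93 + T{\left(-1 \right)}\right) = \frac{10 + 11}{-8 - 5} \left(93 + 2 \left(-1\right) \left(-2 - 1\right)\right) = \frac{1}{-13} \cdot 21 \left(93 + 2 \left(-1\right) \left(-3\right)\right) = \left(- \frac{1}{13}\right) 21 \left(93 + 6\right) = \left(- \frac{21}{13}\right) 99 = - \frac{2079}{13}$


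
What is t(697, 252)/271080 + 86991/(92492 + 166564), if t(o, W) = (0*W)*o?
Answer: 28997/86352 ≈ 0.33580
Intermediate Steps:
t(o, W) = 0 (t(o, W) = 0*o = 0)
t(697, 252)/271080 + 86991/(92492 + 166564) = 0/271080 + 86991/(92492 + 166564) = 0*(1/271080) + 86991/259056 = 0 + 86991*(1/259056) = 0 + 28997/86352 = 28997/86352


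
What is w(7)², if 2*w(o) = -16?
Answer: 64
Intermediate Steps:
w(o) = -8 (w(o) = (½)*(-16) = -8)
w(7)² = (-8)² = 64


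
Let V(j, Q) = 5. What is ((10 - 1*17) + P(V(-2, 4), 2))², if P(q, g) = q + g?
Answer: 0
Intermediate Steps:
P(q, g) = g + q
((10 - 1*17) + P(V(-2, 4), 2))² = ((10 - 1*17) + (2 + 5))² = ((10 - 17) + 7)² = (-7 + 7)² = 0² = 0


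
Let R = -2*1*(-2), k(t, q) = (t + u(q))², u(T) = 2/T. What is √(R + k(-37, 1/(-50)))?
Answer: √18773 ≈ 137.01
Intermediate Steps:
k(t, q) = (t + 2/q)²
R = 4 (R = -2*(-2) = 4)
√(R + k(-37, 1/(-50))) = √(4 + (2 - 37/(-50))²/(1/(-50))²) = √(4 + (2 - 1/50*(-37))²/(-1/50)²) = √(4 + 2500*(2 + 37/50)²) = √(4 + 2500*(137/50)²) = √(4 + 2500*(18769/2500)) = √(4 + 18769) = √18773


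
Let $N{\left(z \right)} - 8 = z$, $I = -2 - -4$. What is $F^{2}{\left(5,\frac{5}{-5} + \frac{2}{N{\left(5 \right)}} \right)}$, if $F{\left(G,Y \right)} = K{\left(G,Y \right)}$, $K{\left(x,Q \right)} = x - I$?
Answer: $9$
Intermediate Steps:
$I = 2$ ($I = -2 + 4 = 2$)
$N{\left(z \right)} = 8 + z$
$K{\left(x,Q \right)} = -2 + x$ ($K{\left(x,Q \right)} = x - 2 = -2 + x$)
$F{\left(G,Y \right)} = -2 + G$
$F^{2}{\left(5,\frac{5}{-5} + \frac{2}{N{\left(5 \right)}} \right)} = \left(-2 + 5\right)^{2} = 3^{2} = 9$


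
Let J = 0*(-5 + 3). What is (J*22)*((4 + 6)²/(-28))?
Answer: 0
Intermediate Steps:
J = 0 (J = 0*(-2) = 0)
(J*22)*((4 + 6)²/(-28)) = (0*22)*((4 + 6)²/(-28)) = 0*(10²*(-1/28)) = 0*(100*(-1/28)) = 0*(-25/7) = 0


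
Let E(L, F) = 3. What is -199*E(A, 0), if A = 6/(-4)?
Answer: -597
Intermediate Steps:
A = -3/2 (A = 6*(-1/4) = -3/2 ≈ -1.5000)
-199*E(A, 0) = -199*3 = -597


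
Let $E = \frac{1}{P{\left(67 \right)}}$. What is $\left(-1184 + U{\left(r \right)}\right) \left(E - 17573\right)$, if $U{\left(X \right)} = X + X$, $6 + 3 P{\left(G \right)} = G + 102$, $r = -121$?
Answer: $\frac{4084628696}{163} \approx 2.5059 \cdot 10^{7}$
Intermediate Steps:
$P{\left(G \right)} = 32 + \frac{G}{3}$ ($P{\left(G \right)} = -2 + \frac{G + 102}{3} = -2 + \frac{102 + G}{3} = -2 + \left(34 + \frac{G}{3}\right) = 32 + \frac{G}{3}$)
$E = \frac{3}{163}$ ($E = \frac{1}{32 + \frac{1}{3} \cdot 67} = \frac{1}{32 + \frac{67}{3}} = \frac{1}{\frac{163}{3}} = \frac{3}{163} \approx 0.018405$)
$U{\left(X \right)} = 2 X$
$\left(-1184 + U{\left(r \right)}\right) \left(E - 17573\right) = \left(-1184 + 2 \left(-121\right)\right) \left(\frac{3}{163} - 17573\right) = \left(-1184 - 242\right) \left(- \frac{2864396}{163}\right) = \left(-1426\right) \left(- \frac{2864396}{163}\right) = \frac{4084628696}{163}$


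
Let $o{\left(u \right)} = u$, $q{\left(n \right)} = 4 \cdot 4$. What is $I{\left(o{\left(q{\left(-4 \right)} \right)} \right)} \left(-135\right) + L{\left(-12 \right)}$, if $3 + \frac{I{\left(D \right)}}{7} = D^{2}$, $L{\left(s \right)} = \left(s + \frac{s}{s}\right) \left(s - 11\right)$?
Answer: $-238832$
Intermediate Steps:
$q{\left(n \right)} = 16$
$L{\left(s \right)} = \left(1 + s\right) \left(-11 + s\right)$ ($L{\left(s \right)} = \left(s + 1\right) \left(-11 + s\right) = \left(1 + s\right) \left(-11 + s\right)$)
$I{\left(D \right)} = -21 + 7 D^{2}$
$I{\left(o{\left(q{\left(-4 \right)} \right)} \right)} \left(-135\right) + L{\left(-12 \right)} = \left(-21 + 7 \cdot 16^{2}\right) \left(-135\right) - \left(-109 - 144\right) = \left(-21 + 7 \cdot 256\right) \left(-135\right) + \left(-11 + 144 + 120\right) = \left(-21 + 1792\right) \left(-135\right) + 253 = 1771 \left(-135\right) + 253 = -239085 + 253 = -238832$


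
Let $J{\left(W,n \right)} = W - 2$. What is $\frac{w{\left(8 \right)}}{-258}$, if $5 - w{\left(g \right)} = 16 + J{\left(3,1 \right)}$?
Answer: $\frac{2}{43} \approx 0.046512$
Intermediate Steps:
$J{\left(W,n \right)} = -2 + W$
$w{\left(g \right)} = -12$ ($w{\left(g \right)} = 5 - \left(16 + \left(-2 + 3\right)\right) = 5 - \left(16 + 1\right) = 5 - 17 = -12$)
$\frac{w{\left(8 \right)}}{-258} = - \frac{12}{-258} = \left(-12\right) \left(- \frac{1}{258}\right) = \frac{2}{43}$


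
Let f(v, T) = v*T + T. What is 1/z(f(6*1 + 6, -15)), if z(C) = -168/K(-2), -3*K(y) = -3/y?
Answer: 1/336 ≈ 0.0029762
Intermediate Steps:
K(y) = 1/y (K(y) = -(-1)/y = 1/y)
f(v, T) = T + T*v (f(v, T) = T*v + T = T + T*v)
z(C) = 336 (z(C) = -168/(1/(-2)) = -168/(-½) = -168*(-2) = 336)
1/z(f(6*1 + 6, -15)) = 1/336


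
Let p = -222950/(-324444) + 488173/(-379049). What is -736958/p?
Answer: 45315611445437124/36937913131 ≈ 1.2268e+6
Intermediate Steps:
p = -36937913131/61490086878 (p = -222950*(-1/324444) + 488173*(-1/379049) = 111475/162222 - 488173/379049 = -36937913131/61490086878 ≈ -0.60071)
-736958/p = -736958/(-36937913131/61490086878) = -736958*(-61490086878/36937913131) = 45315611445437124/36937913131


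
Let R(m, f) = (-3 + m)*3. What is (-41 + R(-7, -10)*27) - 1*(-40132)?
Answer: 39281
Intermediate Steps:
R(m, f) = -9 + 3*m
(-41 + R(-7, -10)*27) - 1*(-40132) = (-41 + (-9 + 3*(-7))*27) - 1*(-40132) = (-41 + (-9 - 21)*27) + 40132 = (-41 - 30*27) + 40132 = (-41 - 810) + 40132 = -851 + 40132 = 39281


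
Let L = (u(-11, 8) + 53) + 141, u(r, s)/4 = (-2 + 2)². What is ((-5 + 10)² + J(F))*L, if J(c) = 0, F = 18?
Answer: 4850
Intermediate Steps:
u(r, s) = 0 (u(r, s) = 4*(-2 + 2)² = 4*0² = 4*0 = 0)
L = 194 (L = (0 + 53) + 141 = 53 + 141 = 194)
((-5 + 10)² + J(F))*L = ((-5 + 10)² + 0)*194 = (5² + 0)*194 = (25 + 0)*194 = 25*194 = 4850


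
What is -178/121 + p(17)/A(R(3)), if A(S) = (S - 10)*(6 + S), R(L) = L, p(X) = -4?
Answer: -10730/7623 ≈ -1.4076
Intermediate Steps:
A(S) = (-10 + S)*(6 + S)
-178/121 + p(17)/A(R(3)) = -178/121 - 4/(-60 + 3**2 - 4*3) = -178*1/121 - 4/(-60 + 9 - 12) = -178/121 - 4/(-63) = -178/121 - 4*(-1/63) = -178/121 + 4/63 = -10730/7623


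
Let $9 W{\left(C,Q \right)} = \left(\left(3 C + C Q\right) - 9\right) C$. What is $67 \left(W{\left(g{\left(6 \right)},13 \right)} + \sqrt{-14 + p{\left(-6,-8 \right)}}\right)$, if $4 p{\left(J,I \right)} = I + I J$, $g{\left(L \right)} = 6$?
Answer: $3886 + 134 i \approx 3886.0 + 134.0 i$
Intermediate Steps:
$p{\left(J,I \right)} = \frac{I}{4} + \frac{I J}{4}$ ($p{\left(J,I \right)} = \frac{I + I J}{4} = \frac{I}{4} + \frac{I J}{4}$)
$W{\left(C,Q \right)} = \frac{C \left(-9 + 3 C + C Q\right)}{9}$ ($W{\left(C,Q \right)} = \frac{\left(\left(3 C + C Q\right) - 9\right) C}{9} = \frac{\left(-9 + 3 C + C Q\right) C}{9} = \frac{C \left(-9 + 3 C + C Q\right)}{9}$)
$67 \left(W{\left(g{\left(6 \right)},13 \right)} + \sqrt{-14 + p{\left(-6,-8 \right)}}\right) = 67 \left(\frac{1}{9} \cdot 6 \left(-9 + 3 \cdot 6 + 6 \cdot 13\right) + \sqrt{-14 + \frac{1}{4} \left(-8\right) \left(1 - 6\right)}\right) = 67 \left(\frac{1}{9} \cdot 6 \left(-9 + 18 + 78\right) + \sqrt{-14 + \frac{1}{4} \left(-8\right) \left(-5\right)}\right) = 67 \left(\frac{1}{9} \cdot 6 \cdot 87 + \sqrt{-14 + 10}\right) = 67 \left(58 + \sqrt{-4}\right) = 67 \left(58 + 2 i\right) = 3886 + 134 i$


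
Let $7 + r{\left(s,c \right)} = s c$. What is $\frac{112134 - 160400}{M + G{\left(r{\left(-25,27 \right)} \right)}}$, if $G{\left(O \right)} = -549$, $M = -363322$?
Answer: $\frac{48266}{363871} \approx 0.13265$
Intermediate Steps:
$r{\left(s,c \right)} = -7 + c s$ ($r{\left(s,c \right)} = -7 + s c = -7 + c s$)
$\frac{112134 - 160400}{M + G{\left(r{\left(-25,27 \right)} \right)}} = \frac{112134 - 160400}{-363322 - 549} = - \frac{48266}{-363871} = \left(-48266\right) \left(- \frac{1}{363871}\right) = \frac{48266}{363871}$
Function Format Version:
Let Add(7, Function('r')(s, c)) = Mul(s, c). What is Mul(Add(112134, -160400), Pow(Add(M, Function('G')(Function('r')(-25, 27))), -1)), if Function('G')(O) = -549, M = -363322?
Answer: Rational(48266, 363871) ≈ 0.13265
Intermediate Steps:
Function('r')(s, c) = Add(-7, Mul(c, s)) (Function('r')(s, c) = Add(-7, Mul(s, c)) = Add(-7, Mul(c, s)))
Mul(Add(112134, -160400), Pow(Add(M, Function('G')(Function('r')(-25, 27))), -1)) = Mul(Add(112134, -160400), Pow(Add(-363322, -549), -1)) = Mul(-48266, Pow(-363871, -1)) = Mul(-48266, Rational(-1, 363871)) = Rational(48266, 363871)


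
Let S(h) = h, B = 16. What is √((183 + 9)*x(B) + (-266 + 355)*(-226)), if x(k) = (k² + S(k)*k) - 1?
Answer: √77998 ≈ 279.28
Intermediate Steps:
x(k) = -1 + 2*k² (x(k) = (k² + k*k) - 1 = (k² + k²) - 1 = 2*k² - 1 = -1 + 2*k²)
√((183 + 9)*x(B) + (-266 + 355)*(-226)) = √((183 + 9)*(-1 + 2*16²) + (-266 + 355)*(-226)) = √(192*(-1 + 2*256) + 89*(-226)) = √(192*(-1 + 512) - 20114) = √(192*511 - 20114) = √(98112 - 20114) = √77998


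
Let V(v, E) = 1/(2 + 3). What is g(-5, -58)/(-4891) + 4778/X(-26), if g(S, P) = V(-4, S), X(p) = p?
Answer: -58423008/317915 ≈ -183.77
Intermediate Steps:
V(v, E) = ⅕ (V(v, E) = 1/5 = ⅕)
g(S, P) = ⅕
g(-5, -58)/(-4891) + 4778/X(-26) = (⅕)/(-4891) + 4778/(-26) = (⅕)*(-1/4891) + 4778*(-1/26) = -1/24455 - 2389/13 = -58423008/317915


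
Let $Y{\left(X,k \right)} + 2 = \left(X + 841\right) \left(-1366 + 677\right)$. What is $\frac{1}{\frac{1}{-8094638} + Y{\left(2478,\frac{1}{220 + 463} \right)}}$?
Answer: $- \frac{8094638}{18510761515935} \approx -4.3729 \cdot 10^{-7}$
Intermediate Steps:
$Y{\left(X,k \right)} = -579451 - 689 X$ ($Y{\left(X,k \right)} = -2 + \left(X + 841\right) \left(-1366 + 677\right) = -2 + \left(841 + X\right) \left(-689\right) = -2 - \left(579449 + 689 X\right) = -579451 - 689 X$)
$\frac{1}{\frac{1}{-8094638} + Y{\left(2478,\frac{1}{220 + 463} \right)}} = \frac{1}{\frac{1}{-8094638} - 2286793} = \frac{1}{- \frac{1}{8094638} - 2286793} = \frac{1}{- \frac{18510761515935}{8094638}} = - \frac{8094638}{18510761515935}$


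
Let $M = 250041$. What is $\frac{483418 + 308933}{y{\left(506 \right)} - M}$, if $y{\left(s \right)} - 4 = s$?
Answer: $- \frac{264117}{83177} \approx -3.1754$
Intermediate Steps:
$y{\left(s \right)} = 4 + s$
$\frac{483418 + 308933}{y{\left(506 \right)} - M} = \frac{483418 + 308933}{\left(4 + 506\right) - 250041} = \frac{792351}{510 - 250041} = \frac{792351}{-249531} = 792351 \left(- \frac{1}{249531}\right) = - \frac{264117}{83177}$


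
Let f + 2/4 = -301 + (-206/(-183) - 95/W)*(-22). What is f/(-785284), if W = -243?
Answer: 9927433/23280529464 ≈ 0.00042643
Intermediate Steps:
f = -9927433/29646 (f = -1/2 + (-301 + (-206/(-183) - 95/(-243))*(-22)) = -1/2 + (-301 + (-206*(-1/183) - 95*(-1/243))*(-22)) = -1/2 + (-301 + (206/183 + 95/243)*(-22)) = -1/2 + (-301 + (22481/14823)*(-22)) = -1/2 + (-301 - 494582/14823) = -1/2 - 4956305/14823 = -9927433/29646 ≈ -334.87)
f/(-785284) = -9927433/29646/(-785284) = -9927433/29646*(-1/785284) = 9927433/23280529464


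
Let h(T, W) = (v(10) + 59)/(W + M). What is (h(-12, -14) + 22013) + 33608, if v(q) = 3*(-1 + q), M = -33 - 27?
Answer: 2057934/37 ≈ 55620.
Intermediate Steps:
M = -60
v(q) = -3 + 3*q
h(T, W) = 86/(-60 + W) (h(T, W) = ((-3 + 3*10) + 59)/(W - 60) = ((-3 + 30) + 59)/(-60 + W) = (27 + 59)/(-60 + W) = 86/(-60 + W))
(h(-12, -14) + 22013) + 33608 = (86/(-60 - 14) + 22013) + 33608 = (86/(-74) + 22013) + 33608 = (86*(-1/74) + 22013) + 33608 = (-43/37 + 22013) + 33608 = 814438/37 + 33608 = 2057934/37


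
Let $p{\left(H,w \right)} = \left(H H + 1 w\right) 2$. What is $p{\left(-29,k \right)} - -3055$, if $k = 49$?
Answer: $4835$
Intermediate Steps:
$p{\left(H,w \right)} = 2 w + 2 H^{2}$ ($p{\left(H,w \right)} = \left(H^{2} + w\right) 2 = \left(w + H^{2}\right) 2 = 2 w + 2 H^{2}$)
$p{\left(-29,k \right)} - -3055 = \left(2 \cdot 49 + 2 \left(-29\right)^{2}\right) - -3055 = \left(98 + 2 \cdot 841\right) + 3055 = \left(98 + 1682\right) + 3055 = 1780 + 3055 = 4835$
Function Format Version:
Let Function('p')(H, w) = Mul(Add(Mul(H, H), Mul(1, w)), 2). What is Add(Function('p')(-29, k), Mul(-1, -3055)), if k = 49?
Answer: 4835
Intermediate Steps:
Function('p')(H, w) = Add(Mul(2, w), Mul(2, Pow(H, 2))) (Function('p')(H, w) = Mul(Add(Pow(H, 2), w), 2) = Mul(Add(w, Pow(H, 2)), 2) = Add(Mul(2, w), Mul(2, Pow(H, 2))))
Add(Function('p')(-29, k), Mul(-1, -3055)) = Add(Add(Mul(2, 49), Mul(2, Pow(-29, 2))), Mul(-1, -3055)) = Add(Add(98, Mul(2, 841)), 3055) = Add(Add(98, 1682), 3055) = Add(1780, 3055) = 4835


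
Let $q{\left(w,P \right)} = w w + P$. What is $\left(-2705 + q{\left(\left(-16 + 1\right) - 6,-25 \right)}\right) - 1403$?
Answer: $-3692$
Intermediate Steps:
$q{\left(w,P \right)} = P + w^{2}$ ($q{\left(w,P \right)} = w^{2} + P = P + w^{2}$)
$\left(-2705 + q{\left(\left(-16 + 1\right) - 6,-25 \right)}\right) - 1403 = \left(-2705 - \left(25 - \left(\left(-16 + 1\right) - 6\right)^{2}\right)\right) - 1403 = \left(-2705 - \left(25 - \left(-15 - 6\right)^{2}\right)\right) - 1403 = \left(-2705 - \left(25 - \left(-21\right)^{2}\right)\right) - 1403 = \left(-2705 + \left(-25 + 441\right)\right) - 1403 = \left(-2705 + 416\right) - 1403 = -2289 - 1403 = -3692$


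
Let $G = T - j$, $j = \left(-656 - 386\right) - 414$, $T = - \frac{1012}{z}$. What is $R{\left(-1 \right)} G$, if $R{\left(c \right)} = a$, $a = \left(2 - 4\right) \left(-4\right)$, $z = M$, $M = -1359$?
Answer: $\frac{15837728}{1359} \approx 11654.0$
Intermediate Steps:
$z = -1359$
$T = \frac{1012}{1359}$ ($T = - \frac{1012}{-1359} = \left(-1012\right) \left(- \frac{1}{1359}\right) = \frac{1012}{1359} \approx 0.74467$)
$a = 8$ ($a = \left(-2\right) \left(-4\right) = 8$)
$j = -1456$ ($j = -1042 - 414 = -1456$)
$R{\left(c \right)} = 8$
$G = \frac{1979716}{1359}$ ($G = \frac{1012}{1359} - -1456 = \frac{1012}{1359} + 1456 = \frac{1979716}{1359} \approx 1456.7$)
$R{\left(-1 \right)} G = 8 \cdot \frac{1979716}{1359} = \frac{15837728}{1359}$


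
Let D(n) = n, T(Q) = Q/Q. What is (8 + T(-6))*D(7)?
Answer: 63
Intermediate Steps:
T(Q) = 1
(8 + T(-6))*D(7) = (8 + 1)*7 = 9*7 = 63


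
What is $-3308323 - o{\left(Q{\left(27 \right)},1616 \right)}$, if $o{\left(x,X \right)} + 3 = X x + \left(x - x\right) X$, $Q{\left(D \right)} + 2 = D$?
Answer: $-3348720$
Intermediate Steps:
$Q{\left(D \right)} = -2 + D$
$o{\left(x,X \right)} = -3 + X x$ ($o{\left(x,X \right)} = -3 + \left(X x + \left(x - x\right) X\right) = -3 + \left(X x + 0 X\right) = -3 + \left(X x + 0\right) = -3 + X x$)
$-3308323 - o{\left(Q{\left(27 \right)},1616 \right)} = -3308323 - \left(-3 + 1616 \left(-2 + 27\right)\right) = -3308323 - \left(-3 + 1616 \cdot 25\right) = -3308323 - \left(-3 + 40400\right) = -3308323 - 40397 = -3348720$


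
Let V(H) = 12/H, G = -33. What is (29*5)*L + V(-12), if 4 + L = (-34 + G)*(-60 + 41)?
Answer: 184004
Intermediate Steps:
L = 1269 (L = -4 + (-34 - 33)*(-60 + 41) = -4 - 67*(-19) = -4 + 1273 = 1269)
(29*5)*L + V(-12) = (29*5)*1269 + 12/(-12) = 145*1269 + 12*(-1/12) = 184005 - 1 = 184004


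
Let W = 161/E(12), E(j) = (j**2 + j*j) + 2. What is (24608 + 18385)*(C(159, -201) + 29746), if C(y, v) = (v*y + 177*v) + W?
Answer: -471157664427/290 ≈ -1.6247e+9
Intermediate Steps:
E(j) = 2 + 2*j**2 (E(j) = (j**2 + j**2) + 2 = 2*j**2 + 2 = 2 + 2*j**2)
W = 161/290 (W = 161/(2 + 2*12**2) = 161/(2 + 2*144) = 161/(2 + 288) = 161/290 ≈ 0.55517)
C(y, v) = 161/290 + 177*v + v*y (C(y, v) = (v*y + 177*v) + 161/290 = (177*v + v*y) + 161/290 = 161/290 + 177*v + v*y)
(24608 + 18385)*(C(159, -201) + 29746) = (24608 + 18385)*((161/290 + 177*(-201) - 201*159) + 29746) = 42993*((161/290 - 35577 - 31959) + 29746) = 42993*(-19585279/290 + 29746) = 42993*(-10958939/290) = -471157664427/290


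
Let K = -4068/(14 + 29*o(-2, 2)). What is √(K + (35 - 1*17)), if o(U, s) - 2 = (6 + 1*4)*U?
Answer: 3*√46609/127 ≈ 5.0998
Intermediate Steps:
o(U, s) = 2 + 10*U (o(U, s) = 2 + (6 + 1*4)*U = 2 + (6 + 4)*U = 2 + 10*U)
K = 1017/127 (K = -4068/(14 + 29*(2 + 10*(-2))) = -4068/(14 + 29*(2 - 20)) = -4068/(14 + 29*(-18)) = -4068/(14 - 522) = -4068/(-508) = -4068*(-1/508) = 1017/127 ≈ 8.0079)
√(K + (35 - 1*17)) = √(1017/127 + (35 - 1*17)) = √(1017/127 + (35 - 17)) = √(1017/127 + 18) = √(3303/127) = 3*√46609/127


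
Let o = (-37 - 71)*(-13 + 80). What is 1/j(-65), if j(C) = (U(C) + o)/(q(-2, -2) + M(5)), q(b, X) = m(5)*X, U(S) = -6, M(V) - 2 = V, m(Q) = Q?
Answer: 1/2414 ≈ 0.00041425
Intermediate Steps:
M(V) = 2 + V
o = -7236 (o = -108*67 = -7236)
q(b, X) = 5*X
j(C) = 2414 (j(C) = (-6 - 7236)/(5*(-2) + (2 + 5)) = -7242/(-10 + 7) = -7242/(-3) = -7242*(-⅓) = 2414)
1/j(-65) = 1/2414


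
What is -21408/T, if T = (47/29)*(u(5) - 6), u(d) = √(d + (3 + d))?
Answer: 3724992/1081 + 620832*√13/1081 ≈ 5516.6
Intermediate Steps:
u(d) = √(3 + 2*d)
T = -282/29 + 47*√13/29 (T = (47/29)*(√(3 + 2*5) - 6) = (47*(1/29))*(√(3 + 10) - 6) = 47*(√13 - 6)/29 = 47*(-6 + √13)/29 = -282/29 + 47*√13/29 ≈ -3.8807)
-21408/T = -21408/(-282/29 + 47*√13/29)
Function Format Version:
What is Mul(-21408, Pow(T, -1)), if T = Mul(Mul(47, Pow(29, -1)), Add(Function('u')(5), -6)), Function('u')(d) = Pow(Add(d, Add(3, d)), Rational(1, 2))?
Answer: Add(Rational(3724992, 1081), Mul(Rational(620832, 1081), Pow(13, Rational(1, 2)))) ≈ 5516.6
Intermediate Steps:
Function('u')(d) = Pow(Add(3, Mul(2, d)), Rational(1, 2))
T = Add(Rational(-282, 29), Mul(Rational(47, 29), Pow(13, Rational(1, 2)))) (T = Mul(Mul(47, Pow(29, -1)), Add(Pow(Add(3, Mul(2, 5)), Rational(1, 2)), -6)) = Mul(Mul(47, Rational(1, 29)), Add(Pow(Add(3, 10), Rational(1, 2)), -6)) = Mul(Rational(47, 29), Add(Pow(13, Rational(1, 2)), -6)) = Mul(Rational(47, 29), Add(-6, Pow(13, Rational(1, 2)))) = Add(Rational(-282, 29), Mul(Rational(47, 29), Pow(13, Rational(1, 2)))) ≈ -3.8807)
Mul(-21408, Pow(T, -1)) = Mul(-21408, Pow(Add(Rational(-282, 29), Mul(Rational(47, 29), Pow(13, Rational(1, 2)))), -1))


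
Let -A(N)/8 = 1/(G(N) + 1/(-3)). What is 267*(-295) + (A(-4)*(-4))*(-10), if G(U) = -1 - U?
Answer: -78885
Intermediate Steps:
A(N) = -8/(-4/3 - N) (A(N) = -8/((-1 - N) + 1/(-3)) = -8/((-1 - N) - 1/3) = -8/(-4/3 - N))
267*(-295) + (A(-4)*(-4))*(-10) = 267*(-295) + ((24/(4 + 3*(-4)))*(-4))*(-10) = -78765 + ((24/(4 - 12))*(-4))*(-10) = -78765 + ((24/(-8))*(-4))*(-10) = -78765 + ((24*(-1/8))*(-4))*(-10) = -78765 - 3*(-4)*(-10) = -78765 + 12*(-10) = -78765 - 120 = -78885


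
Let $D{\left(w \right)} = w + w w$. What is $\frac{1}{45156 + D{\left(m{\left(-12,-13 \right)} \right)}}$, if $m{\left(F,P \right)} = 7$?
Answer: $\frac{1}{45212} \approx 2.2118 \cdot 10^{-5}$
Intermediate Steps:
$D{\left(w \right)} = w + w^{2}$
$\frac{1}{45156 + D{\left(m{\left(-12,-13 \right)} \right)}} = \frac{1}{45156 + 7 \left(1 + 7\right)} = \frac{1}{45156 + 7 \cdot 8} = \frac{1}{45156 + 56} = \frac{1}{45212}$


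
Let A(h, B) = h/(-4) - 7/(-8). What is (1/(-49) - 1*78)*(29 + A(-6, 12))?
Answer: -959573/392 ≈ -2447.9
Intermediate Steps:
A(h, B) = 7/8 - h/4 (A(h, B) = h*(-1/4) - 7*(-1/8) = -h/4 + 7/8 = 7/8 - h/4)
(1/(-49) - 1*78)*(29 + A(-6, 12)) = (1/(-49) - 1*78)*(29 + (7/8 - 1/4*(-6))) = (-1/49 - 78)*(29 + (7/8 + 3/2)) = -3823*(29 + 19/8)/49 = -3823/49*251/8 = -959573/392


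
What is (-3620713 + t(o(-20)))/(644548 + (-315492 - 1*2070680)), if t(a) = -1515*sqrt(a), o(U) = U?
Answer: 3620713/1741624 + 1515*I*sqrt(5)/870812 ≈ 2.0789 + 0.0038902*I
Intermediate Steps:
(-3620713 + t(o(-20)))/(644548 + (-315492 - 1*2070680)) = (-3620713 - 3030*I*sqrt(5))/(644548 + (-315492 - 1*2070680)) = (-3620713 - 3030*I*sqrt(5))/(644548 + (-315492 - 2070680)) = (-3620713 - 3030*I*sqrt(5))/(644548 - 2386172) = (-3620713 - 3030*I*sqrt(5))/(-1741624) = (-3620713 - 3030*I*sqrt(5))*(-1/1741624) = 3620713/1741624 + 1515*I*sqrt(5)/870812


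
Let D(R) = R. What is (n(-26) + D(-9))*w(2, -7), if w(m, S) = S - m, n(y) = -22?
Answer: 279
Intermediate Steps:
(n(-26) + D(-9))*w(2, -7) = (-22 - 9)*(-7 - 1*2) = -31*(-7 - 2) = -31*(-9) = 279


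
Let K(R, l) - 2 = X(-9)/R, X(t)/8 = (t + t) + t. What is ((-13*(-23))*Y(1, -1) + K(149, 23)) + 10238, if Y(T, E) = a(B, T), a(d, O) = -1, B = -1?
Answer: 1480993/149 ≈ 9939.5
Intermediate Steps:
X(t) = 24*t (X(t) = 8*((t + t) + t) = 8*(2*t + t) = 8*(3*t) = 24*t)
Y(T, E) = -1
K(R, l) = 2 - 216/R (K(R, l) = 2 + (24*(-9))/R = 2 - 216/R)
((-13*(-23))*Y(1, -1) + K(149, 23)) + 10238 = (-13*(-23)*(-1) + (2 - 216/149)) + 10238 = (299*(-1) + (2 - 216*1/149)) + 10238 = (-299 + (2 - 216/149)) + 10238 = (-299 + 82/149) + 10238 = -44469/149 + 10238 = 1480993/149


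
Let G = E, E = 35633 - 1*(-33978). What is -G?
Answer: -69611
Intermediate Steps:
E = 69611 (E = 35633 + 33978 = 69611)
G = 69611
-G = -1*69611 = -69611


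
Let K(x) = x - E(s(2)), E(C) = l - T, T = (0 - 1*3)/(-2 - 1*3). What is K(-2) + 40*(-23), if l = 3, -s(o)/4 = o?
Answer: -4622/5 ≈ -924.40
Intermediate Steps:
s(o) = -4*o
T = 3/5 (T = (0 - 3)/(-2 - 3) = -3/(-5) = -3*(-1/5) = 3/5 ≈ 0.60000)
E(C) = 12/5 (E(C) = 3 - 1*3/5 = 3 - 3/5 = 12/5)
K(x) = -12/5 + x (K(x) = x - 1*12/5 = x - 12/5 = -12/5 + x)
K(-2) + 40*(-23) = (-12/5 - 2) + 40*(-23) = -22/5 - 920 = -4622/5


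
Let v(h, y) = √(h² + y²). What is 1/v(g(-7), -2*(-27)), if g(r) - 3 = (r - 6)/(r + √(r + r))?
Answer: √182/(26*√((3965 - 1578*I*√14)/(5 - 2*I*√14))) ≈ 0.018458 - 2.1579e-5*I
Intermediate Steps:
g(r) = 3 + (-6 + r)/(r + √2*√r) (g(r) = 3 + (r - 6)/(r + √(r + r)) = 3 + (-6 + r)/(r + √(2*r)) = 3 + (-6 + r)/(r + √2*√r))
1/v(g(-7), -2*(-27)) = 1/(√(((-6 + 4*(-7) + 3*√2*√(-7))/(-7 + √2*√(-7)))² + (-2*(-27))²)) = 1/(√(((-6 - 28 + 3*√2*(I*√7))/(-7 + √2*(I*√7)))² + 54²)) = 1/(√(((-6 - 28 + 3*I*√14)/(-7 + I*√14))² + 2916)) = 1/(√(((-34 + 3*I*√14)/(-7 + I*√14))² + 2916)) = 1/(√((-34 + 3*I*√14)²/(-7 + I*√14)² + 2916)) = 1/(√(2916 + (-34 + 3*I*√14)²/(-7 + I*√14)²)) = (2916 + (-34 + 3*I*√14)²/(-7 + I*√14)²)^(-½)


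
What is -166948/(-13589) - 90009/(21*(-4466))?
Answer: 5626839143/424819318 ≈ 13.245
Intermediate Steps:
-166948/(-13589) - 90009/(21*(-4466)) = -166948*(-1/13589) - 90009/(-93786) = 166948/13589 - 90009*(-1/93786) = 166948/13589 + 30003/31262 = 5626839143/424819318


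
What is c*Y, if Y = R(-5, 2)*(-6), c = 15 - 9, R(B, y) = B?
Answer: 180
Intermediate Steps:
c = 6
Y = 30 (Y = -5*(-6) = 30)
c*Y = 6*30 = 180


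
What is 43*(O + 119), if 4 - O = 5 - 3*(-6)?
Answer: 4300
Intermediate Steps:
O = -19 (O = 4 - (5 - 3*(-6)) = 4 - (5 + 18) = 4 - 1*23 = 4 - 23 = -19)
43*(O + 119) = 43*(-19 + 119) = 43*100 = 4300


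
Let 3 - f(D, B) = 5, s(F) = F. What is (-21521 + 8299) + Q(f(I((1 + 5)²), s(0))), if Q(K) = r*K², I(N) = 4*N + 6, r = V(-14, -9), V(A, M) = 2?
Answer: -13214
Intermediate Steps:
r = 2
I(N) = 6 + 4*N
f(D, B) = -2 (f(D, B) = 3 - 1*5 = 3 - 5 = -2)
Q(K) = 2*K²
(-21521 + 8299) + Q(f(I((1 + 5)²), s(0))) = (-21521 + 8299) + 2*(-2)² = -13222 + 2*4 = -13222 + 8 = -13214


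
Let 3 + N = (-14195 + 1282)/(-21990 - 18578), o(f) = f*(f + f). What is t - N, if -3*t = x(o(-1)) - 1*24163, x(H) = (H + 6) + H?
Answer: 326721759/40568 ≈ 8053.7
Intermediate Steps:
o(f) = 2*f**2 (o(f) = f*(2*f) = 2*f**2)
N = -108791/40568 (N = -3 + (-14195 + 1282)/(-21990 - 18578) = -3 - 12913/(-40568) = -3 - 12913*(-1/40568) = -3 + 12913/40568 = -108791/40568 ≈ -2.6817)
x(H) = 6 + 2*H (x(H) = (6 + H) + H = 6 + 2*H)
t = 8051 (t = -((6 + 2*(2*(-1)**2)) - 1*24163)/3 = -((6 + 2*(2*1)) - 24163)/3 = -((6 + 2*2) - 24163)/3 = -((6 + 4) - 24163)/3 = -(10 - 24163)/3 = -1/3*(-24153) = 8051)
t - N = 8051 - 1*(-108791/40568) = 8051 + 108791/40568 = 326721759/40568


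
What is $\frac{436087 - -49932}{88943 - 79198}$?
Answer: $\frac{486019}{9745} \approx 49.874$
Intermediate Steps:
$\frac{436087 - -49932}{88943 - 79198} = \frac{436087 + 49932}{9745} = 486019 \cdot \frac{1}{9745} = \frac{486019}{9745}$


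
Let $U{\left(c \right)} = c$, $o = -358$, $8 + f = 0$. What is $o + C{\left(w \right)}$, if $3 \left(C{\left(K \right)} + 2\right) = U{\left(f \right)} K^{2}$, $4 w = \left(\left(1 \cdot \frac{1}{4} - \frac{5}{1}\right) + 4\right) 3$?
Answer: $- \frac{11547}{32} \approx -360.84$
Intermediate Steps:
$f = -8$ ($f = -8 + 0 = -8$)
$w = - \frac{9}{16}$ ($w = \frac{\left(\left(1 \cdot \frac{1}{4} - \frac{5}{1}\right) + 4\right) 3}{4} = \frac{\left(\left(1 \cdot \frac{1}{4} - 5\right) + 4\right) 3}{4} = \frac{\left(\left(\frac{1}{4} - 5\right) + 4\right) 3}{4} = \frac{\left(- \frac{19}{4} + 4\right) 3}{4} = \frac{\left(- \frac{3}{4}\right) 3}{4} = \frac{1}{4} \left(- \frac{9}{4}\right) = - \frac{9}{16} \approx -0.5625$)
$C{\left(K \right)} = -2 - \frac{8 K^{2}}{3}$ ($C{\left(K \right)} = -2 + \frac{\left(-8\right) K^{2}}{3} = -2 - \frac{8 K^{2}}{3}$)
$o + C{\left(w \right)} = -358 - \left(2 + \frac{8 \left(- \frac{9}{16}\right)^{2}}{3}\right) = -358 - \frac{91}{32} = - \frac{11547}{32}$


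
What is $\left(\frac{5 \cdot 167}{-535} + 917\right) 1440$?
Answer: $\frac{141050880}{107} \approx 1.3182 \cdot 10^{6}$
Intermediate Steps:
$\left(\frac{5 \cdot 167}{-535} + 917\right) 1440 = \left(835 \left(- \frac{1}{535}\right) + 917\right) 1440 = \left(- \frac{167}{107} + 917\right) 1440 = \frac{97952}{107} \cdot 1440 = \frac{141050880}{107}$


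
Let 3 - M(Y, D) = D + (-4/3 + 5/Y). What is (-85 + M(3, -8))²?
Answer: 49729/9 ≈ 5525.4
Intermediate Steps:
M(Y, D) = 13/3 - D - 5/Y (M(Y, D) = 3 - (D + (-4/3 + 5/Y)) = 3 - (-4/3 + D + 5/Y) = 3 + (4/3 - D - 5/Y) = 13/3 - D - 5/Y)
(-85 + M(3, -8))² = (-85 + (13/3 - 1*(-8) - 5/3))² = (-85 + (13/3 + 8 - 5*⅓))² = (-85 + (13/3 + 8 - 5/3))² = (-85 + 32/3)² = (-223/3)² = 49729/9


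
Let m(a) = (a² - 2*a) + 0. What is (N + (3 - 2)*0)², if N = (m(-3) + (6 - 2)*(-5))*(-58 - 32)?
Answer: 202500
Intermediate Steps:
m(a) = a² - 2*a
N = 450 (N = (-3*(-2 - 3) + (6 - 2)*(-5))*(-58 - 32) = (-3*(-5) + 4*(-5))*(-90) = (15 - 20)*(-90) = -5*(-90) = 450)
(N + (3 - 2)*0)² = (450 + (3 - 2)*0)² = (450 + 1*0)² = (450 + 0)² = 450² = 202500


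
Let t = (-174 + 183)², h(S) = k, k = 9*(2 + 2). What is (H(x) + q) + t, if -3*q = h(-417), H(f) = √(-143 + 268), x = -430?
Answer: 69 + 5*√5 ≈ 80.180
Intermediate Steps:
H(f) = 5*√5 (H(f) = √125 = 5*√5)
k = 36 (k = 9*4 = 36)
h(S) = 36
q = -12 (q = -⅓*36 = -12)
t = 81 (t = 9² = 81)
(H(x) + q) + t = (5*√5 - 12) + 81 = (-12 + 5*√5) + 81 = 69 + 5*√5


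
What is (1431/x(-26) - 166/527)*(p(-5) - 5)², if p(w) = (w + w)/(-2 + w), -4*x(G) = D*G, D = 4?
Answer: 468638125/671398 ≈ 698.00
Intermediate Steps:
x(G) = -G
p(w) = 2*w/(-2 + w) (p(w) = (2*w)/(-2 + w) = 2*w/(-2 + w))
(1431/x(-26) - 166/527)*(p(-5) - 5)² = (1431/((-1*(-26))) - 166/527)*(2*(-5)/(-2 - 5) - 5)² = (1431/26 - 166*1/527)*(2*(-5)/(-7) - 5)² = (1431*(1/26) - 166/527)*(2*(-5)*(-⅐) - 5)² = (1431/26 - 166/527)*(10/7 - 5)² = 749821*(-25/7)²/13702 = (749821/13702)*(625/49) = 468638125/671398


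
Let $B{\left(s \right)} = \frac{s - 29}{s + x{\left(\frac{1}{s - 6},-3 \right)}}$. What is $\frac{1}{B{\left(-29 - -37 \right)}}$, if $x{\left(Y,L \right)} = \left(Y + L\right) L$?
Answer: $- \frac{31}{42} \approx -0.7381$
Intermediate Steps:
$x{\left(Y,L \right)} = L \left(L + Y\right)$ ($x{\left(Y,L \right)} = \left(L + Y\right) L = L \left(L + Y\right)$)
$B{\left(s \right)} = \frac{-29 + s}{9 + s - \frac{3}{-6 + s}}$ ($B{\left(s \right)} = \frac{s - 29}{s - 3 \left(-3 + \frac{1}{s - 6}\right)} = \frac{-29 + s}{s - 3 \left(-3 + \frac{1}{-6 + s}\right)} = \frac{-29 + s}{s + \left(9 - \frac{3}{-6 + s}\right)} = \frac{-29 + s}{9 + s - \frac{3}{-6 + s}}$)
$\frac{1}{B{\left(-29 - -37 \right)}} = \frac{1}{\frac{1}{-57 + 9 \left(-29 - -37\right) + \left(-29 - -37\right) \left(-6 - -8\right)} \left(-29 - -8\right) \left(-6 - -8\right)} = \frac{1}{\frac{1}{-57 + 9 \left(-29 + 37\right) + \left(-29 + 37\right) \left(-6 + \left(-29 + 37\right)\right)} \left(-29 + \left(-29 + 37\right)\right) \left(-6 + \left(-29 + 37\right)\right)} = \frac{1}{\frac{1}{-57 + 9 \cdot 8 + 8 \left(-6 + 8\right)} \left(-29 + 8\right) \left(-6 + 8\right)} = \frac{1}{\frac{1}{-57 + 72 + 8 \cdot 2} \left(-21\right) 2} = \frac{1}{\frac{1}{-57 + 72 + 16} \left(-21\right) 2} = \frac{1}{\frac{1}{31} \left(-21\right) 2} = \frac{1}{- \frac{42}{31}} = - \frac{31}{42}$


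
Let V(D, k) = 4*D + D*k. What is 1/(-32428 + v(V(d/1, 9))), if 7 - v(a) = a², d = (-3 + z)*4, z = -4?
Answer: -1/164917 ≈ -6.0637e-6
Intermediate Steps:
d = -28 (d = (-3 - 4)*4 = -7*4 = -28)
v(a) = 7 - a²
1/(-32428 + v(V(d/1, 9))) = 1/(-32428 + (7 - ((-28/1)*(4 + 9))²)) = 1/(-32428 + (7 - (-28*1*13)²)) = 1/(-32428 + (7 - (-28*13)²)) = 1/(-32428 + (7 - 1*(-364)²)) = 1/(-32428 + (7 - 1*132496)) = 1/(-32428 + (7 - 132496)) = 1/(-32428 - 132489) = 1/(-164917) = -1/164917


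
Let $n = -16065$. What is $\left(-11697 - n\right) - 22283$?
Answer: $-17915$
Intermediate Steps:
$\left(-11697 - n\right) - 22283 = \left(-11697 - -16065\right) - 22283 = \left(-11697 + 16065\right) - 22283 = 4368 - 22283 = -17915$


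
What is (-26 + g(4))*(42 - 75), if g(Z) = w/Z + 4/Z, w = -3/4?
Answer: 13299/16 ≈ 831.19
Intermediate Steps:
w = -¾ (w = -3*¼ = -¾ ≈ -0.75000)
g(Z) = 13/(4*Z) (g(Z) = -3/(4*Z) + 4/Z = 13/(4*Z))
(-26 + g(4))*(42 - 75) = (-26 + (13/4)/4)*(42 - 75) = (-26 + (13/4)*(¼))*(-33) = (-26 + 13/16)*(-33) = -403/16*(-33) = 13299/16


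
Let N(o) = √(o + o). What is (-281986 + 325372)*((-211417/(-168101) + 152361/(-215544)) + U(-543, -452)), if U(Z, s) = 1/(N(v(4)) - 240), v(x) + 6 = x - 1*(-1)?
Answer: 589276610791583331/24846459455932 - 21693*I*√2/28801 ≈ 23717.0 - 1.0652*I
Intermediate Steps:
v(x) = -5 + x (v(x) = -6 + (x - 1*(-1)) = -6 + (x + 1) = -6 + (1 + x) = -5 + x)
N(o) = √2*√o (N(o) = √(2*o) = √2*√o)
U(Z, s) = 1/(-240 + I*√2) (U(Z, s) = 1/(√2*√(-5 + 4) - 240) = 1/(√2*√(-1) - 240) = 1/(√2*I - 240) = 1/(I*√2 - 240) = 1/(-240 + I*√2))
(-281986 + 325372)*((-211417/(-168101) + 152361/(-215544)) + U(-543, -452)) = (-281986 + 325372)*((-211417/(-168101) + 152361/(-215544)) + (-120/28801 - I*√2/57602)) = 43386*((-211417*(-1/168101) + 152361*(-1/215544)) + (-120/28801 - I*√2/57602)) = 43386*((211417/168101 - 50787/71848) + (-120/28801 - I*√2/57602)) = 43386*(6652543129/12077720648 + (-120/28801 - I*√2/57602)) = 43386*(190150568180569/347850432383048 - I*√2/57602) = 589276610791583331/24846459455932 - 21693*I*√2/28801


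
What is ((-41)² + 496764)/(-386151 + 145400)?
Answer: -498445/240751 ≈ -2.0704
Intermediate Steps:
((-41)² + 496764)/(-386151 + 145400) = (1681 + 496764)/(-240751) = 498445*(-1/240751) = -498445/240751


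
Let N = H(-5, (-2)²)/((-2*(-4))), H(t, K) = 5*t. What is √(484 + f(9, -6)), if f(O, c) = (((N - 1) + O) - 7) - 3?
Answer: √7662/4 ≈ 21.883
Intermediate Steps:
N = -25/8 (N = (5*(-5))/((-2*(-4))) = -25/8 ≈ -3.1250)
f(O, c) = -113/8 + O (f(O, c) = (((-25/8 - 1) + O) - 7) - 3 = ((-33/8 + O) - 7) - 3 = (-89/8 + O) - 3 = -113/8 + O)
√(484 + f(9, -6)) = √(484 + (-113/8 + 9)) = √(484 - 41/8) = √(3831/8) = √7662/4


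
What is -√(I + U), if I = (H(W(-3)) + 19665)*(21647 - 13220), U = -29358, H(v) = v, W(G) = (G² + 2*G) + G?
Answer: -3*√18409733 ≈ -12872.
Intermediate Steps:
W(G) = G² + 3*G
I = 165716955 (I = (-3*(3 - 3) + 19665)*(21647 - 13220) = (-3*0 + 19665)*8427 = (0 + 19665)*8427 = 19665*8427 = 165716955)
-√(I + U) = -√(165716955 - 29358) = -√165687597 = -3*√18409733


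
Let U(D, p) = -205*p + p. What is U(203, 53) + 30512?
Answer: 19700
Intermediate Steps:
U(D, p) = -204*p
U(203, 53) + 30512 = -204*53 + 30512 = -10812 + 30512 = 19700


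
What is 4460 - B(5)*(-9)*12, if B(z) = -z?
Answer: 3920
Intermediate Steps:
4460 - B(5)*(-9)*12 = 4460 - -1*5*(-9)*12 = 4460 - (-5*(-9))*12 = 4460 - 45*12 = 4460 - 1*540 = 4460 - 540 = 3920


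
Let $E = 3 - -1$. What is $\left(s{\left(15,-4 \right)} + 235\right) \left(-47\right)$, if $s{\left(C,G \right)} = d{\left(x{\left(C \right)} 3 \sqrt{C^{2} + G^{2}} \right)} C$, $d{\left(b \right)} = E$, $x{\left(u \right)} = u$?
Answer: $-13865$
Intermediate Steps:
$E = 4$ ($E = 3 + 1 = 4$)
$d{\left(b \right)} = 4$
$s{\left(C,G \right)} = 4 C$
$\left(s{\left(15,-4 \right)} + 235\right) \left(-47\right) = \left(4 \cdot 15 + 235\right) \left(-47\right) = \left(60 + 235\right) \left(-47\right) = 295 \left(-47\right) = -13865$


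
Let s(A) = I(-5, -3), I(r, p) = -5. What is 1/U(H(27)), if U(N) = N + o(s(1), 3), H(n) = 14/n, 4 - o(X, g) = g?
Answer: 27/41 ≈ 0.65854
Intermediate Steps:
s(A) = -5
o(X, g) = 4 - g
U(N) = 1 + N (U(N) = N + (4 - 1*3) = N + (4 - 3) = N + 1 = 1 + N)
1/U(H(27)) = 1/(1 + 14/27) = 1/(41/27) = 27/41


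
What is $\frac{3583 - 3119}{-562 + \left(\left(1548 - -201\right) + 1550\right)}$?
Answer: $\frac{464}{2737} \approx 0.16953$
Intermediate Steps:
$\frac{3583 - 3119}{-562 + \left(\left(1548 - -201\right) + 1550\right)} = \frac{464}{-562 + \left(\left(1548 + \left(-20 + 221\right)\right) + 1550\right)} = \frac{464}{-562 + \left(\left(1548 + 201\right) + 1550\right)} = \frac{464}{-562 + \left(1749 + 1550\right)} = \frac{464}{-562 + 3299} = \frac{464}{2737}$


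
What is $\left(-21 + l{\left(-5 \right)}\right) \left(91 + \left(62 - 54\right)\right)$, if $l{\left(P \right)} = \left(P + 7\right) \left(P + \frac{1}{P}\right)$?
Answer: $- \frac{15543}{5} \approx -3108.6$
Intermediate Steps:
$l{\left(P \right)} = \left(7 + P\right) \left(P + \frac{1}{P}\right)$
$\left(-21 + l{\left(-5 \right)}\right) \left(91 + \left(62 - 54\right)\right) = \left(-21 + \left(1 + \left(-5\right)^{2} + 7 \left(-5\right) + \frac{7}{-5}\right)\right) \left(91 + \left(62 - 54\right)\right) = \left(-21 + \left(1 + 25 - 35 + 7 \left(- \frac{1}{5}\right)\right)\right) \left(91 + 8\right) = \left(-21 + \left(1 + 25 - 35 - \frac{7}{5}\right)\right) 99 = \left(-21 - \frac{52}{5}\right) 99 = \left(- \frac{157}{5}\right) 99 = - \frac{15543}{5}$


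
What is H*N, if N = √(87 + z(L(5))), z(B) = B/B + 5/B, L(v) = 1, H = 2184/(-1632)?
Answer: -91*√93/68 ≈ -12.905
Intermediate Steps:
H = -91/68 (H = 2184*(-1/1632) = -91/68 ≈ -1.3382)
z(B) = 1 + 5/B
N = √93 (N = √(87 + (5 + 1)/1) = √(87 + 1*6) = √(87 + 6) = √93 ≈ 9.6436)
H*N = -91*√93/68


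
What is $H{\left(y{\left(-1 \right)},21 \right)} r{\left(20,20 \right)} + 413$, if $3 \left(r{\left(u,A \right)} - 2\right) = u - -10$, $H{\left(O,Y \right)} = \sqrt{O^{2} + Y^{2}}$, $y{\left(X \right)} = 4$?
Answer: $413 + 12 \sqrt{457} \approx 669.53$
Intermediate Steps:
$r{\left(u,A \right)} = \frac{16}{3} + \frac{u}{3}$ ($r{\left(u,A \right)} = 2 + \frac{u - -10}{3} = 2 + \frac{u + 10}{3} = 2 + \frac{10 + u}{3} = 2 + \left(\frac{10}{3} + \frac{u}{3}\right) = \frac{16}{3} + \frac{u}{3}$)
$H{\left(y{\left(-1 \right)},21 \right)} r{\left(20,20 \right)} + 413 = \sqrt{4^{2} + 21^{2}} \left(\frac{16}{3} + \frac{1}{3} \cdot 20\right) + 413 = \sqrt{16 + 441} \left(\frac{16}{3} + \frac{20}{3}\right) + 413 = \sqrt{457} \cdot 12 + 413 = 12 \sqrt{457} + 413 = 413 + 12 \sqrt{457}$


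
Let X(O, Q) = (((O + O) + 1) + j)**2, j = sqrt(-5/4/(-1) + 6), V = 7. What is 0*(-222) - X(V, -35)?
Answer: -(30 + sqrt(29))**2/4 ≈ -313.03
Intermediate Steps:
j = sqrt(29)/2 (j = sqrt(-5*1/4*(-1) + 6) = sqrt(-5/4*(-1) + 6) = sqrt(5/4 + 6) = sqrt(29/4) = sqrt(29)/2 ≈ 2.6926)
X(O, Q) = (1 + sqrt(29)/2 + 2*O)**2 (X(O, Q) = (((O + O) + 1) + sqrt(29)/2)**2 = ((2*O + 1) + sqrt(29)/2)**2 = ((1 + 2*O) + sqrt(29)/2)**2 = (1 + sqrt(29)/2 + 2*O)**2)
0*(-222) - X(V, -35) = 0*(-222) - (2 + sqrt(29) + 4*7)**2/4 = 0 - (2 + sqrt(29) + 28)**2/4 = 0 - (30 + sqrt(29))**2/4 = -(30 + sqrt(29))**2/4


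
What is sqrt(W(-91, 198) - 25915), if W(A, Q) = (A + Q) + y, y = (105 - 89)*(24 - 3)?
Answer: 8*I*sqrt(398) ≈ 159.6*I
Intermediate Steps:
y = 336 (y = 16*21 = 336)
W(A, Q) = 336 + A + Q (W(A, Q) = (A + Q) + 336 = 336 + A + Q)
sqrt(W(-91, 198) - 25915) = sqrt((336 - 91 + 198) - 25915) = sqrt(443 - 25915) = sqrt(-25472) = 8*I*sqrt(398)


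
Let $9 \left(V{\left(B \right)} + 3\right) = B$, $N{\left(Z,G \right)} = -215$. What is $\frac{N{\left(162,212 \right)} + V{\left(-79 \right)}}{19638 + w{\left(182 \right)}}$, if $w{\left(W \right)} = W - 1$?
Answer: $- \frac{2041}{178371} \approx -0.011442$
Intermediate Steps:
$w{\left(W \right)} = -1 + W$
$V{\left(B \right)} = -3 + \frac{B}{9}$
$\frac{N{\left(162,212 \right)} + V{\left(-79 \right)}}{19638 + w{\left(182 \right)}} = \frac{-215 + \left(-3 + \frac{1}{9} \left(-79\right)\right)}{19638 + \left(-1 + 182\right)} = \frac{-215 - \frac{106}{9}}{19638 + 181} = \frac{-215 - \frac{106}{9}}{19819} = \left(- \frac{2041}{9}\right) \frac{1}{19819} = - \frac{2041}{178371}$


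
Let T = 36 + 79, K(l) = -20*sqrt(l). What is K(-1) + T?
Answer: 115 - 20*I ≈ 115.0 - 20.0*I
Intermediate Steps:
T = 115
K(-1) + T = -20*I + 115 = 115 - 20*I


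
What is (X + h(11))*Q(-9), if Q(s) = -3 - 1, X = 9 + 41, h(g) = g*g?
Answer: -684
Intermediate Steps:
h(g) = g**2
X = 50
Q(s) = -4
(X + h(11))*Q(-9) = (50 + 11**2)*(-4) = (50 + 121)*(-4) = 171*(-4) = -684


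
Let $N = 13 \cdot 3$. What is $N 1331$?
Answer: $51909$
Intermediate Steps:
$N = 39$
$N 1331 = 39 \cdot 1331 = 51909$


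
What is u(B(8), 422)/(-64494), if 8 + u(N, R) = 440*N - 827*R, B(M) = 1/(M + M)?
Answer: 697949/128988 ≈ 5.4110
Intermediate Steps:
B(M) = 1/(2*M)
u(N, R) = -8 - 827*R + 440*N (u(N, R) = -8 + (440*N - 827*R) = -8 + (-827*R + 440*N) = -8 - 827*R + 440*N)
u(B(8), 422)/(-64494) = (-8 - 827*422 + 440*((1/2)/8))/(-64494) = (-8 - 348994 + 440*((1/2)*(1/8)))*(-1/64494) = (-8 - 348994 + 440*(1/16))*(-1/64494) = (-8 - 348994 + 55/2)*(-1/64494) = -697949/2*(-1/64494) = 697949/128988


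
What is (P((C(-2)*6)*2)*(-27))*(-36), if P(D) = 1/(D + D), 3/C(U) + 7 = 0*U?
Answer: -189/2 ≈ -94.500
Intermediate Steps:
C(U) = -3/7 (C(U) = 3/(-7 + 0*U) = 3/(-7 + 0) = 3/(-7) = 3*(-⅐) = -3/7)
P(D) = 1/(2*D)
(P((C(-2)*6)*2)*(-27))*(-36) = ((1/(2*((-3/7*6*2))))*(-27))*(-36) = ((1/(2*((-18/7*2))))*(-27))*(-36) = ((1/(2*(-36/7)))*(-27))*(-36) = (((½)*(-7/36))*(-27))*(-36) = -7/72*(-27)*(-36) = (21/8)*(-36) = -189/2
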